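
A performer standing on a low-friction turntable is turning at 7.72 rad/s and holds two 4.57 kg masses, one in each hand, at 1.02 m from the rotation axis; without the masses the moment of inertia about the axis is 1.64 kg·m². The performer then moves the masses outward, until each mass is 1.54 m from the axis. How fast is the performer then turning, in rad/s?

ω₂ ≈ 3.69 rad/s

With no external torque about the axis, L is conserved: I₁ω₁ = I₂ω₂.
I₁ = 1.64 + 2(4.57)(1.02)² = 11.15 kg·m²; I₂ = 1.64 + 2(4.57)(1.54)² = 23.32 kg·m².
ω₂ = I₁ω₁ / I₂ = (11.15)(7.72 rad/s) / (23.32) = 3.691 rad/s.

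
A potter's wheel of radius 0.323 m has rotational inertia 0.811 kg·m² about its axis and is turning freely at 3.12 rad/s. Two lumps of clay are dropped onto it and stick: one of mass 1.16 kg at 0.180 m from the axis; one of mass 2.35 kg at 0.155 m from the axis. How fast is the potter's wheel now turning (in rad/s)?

ω_f ≈ 2.80 rad/s

No external torque acts about the axis; L_before = L_after.
Added inertia Σmr² = (1.16)(0.180)² + (2.35)(0.155)² = 0.09404 kg·m²; I_f = 0.8110 + 0.09404 = 0.9050 kg·m².
ω_f = I_p ω_i / I_f = (0.8110)(3.12) / 0.9050 = 2.796 rad/s.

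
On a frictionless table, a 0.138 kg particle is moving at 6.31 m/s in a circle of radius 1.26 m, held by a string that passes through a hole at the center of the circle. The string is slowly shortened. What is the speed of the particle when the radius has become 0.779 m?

The only horizontal force on the mass is along the cord (radial), so it exerts no torque about the hole and angular momentum m v r is conserved.
v₂ = v₁ r₁ / r₂ = (6.31)(1.26) / (0.779) = 10.21 m/s.

v₂ ≈ 10.2 m/s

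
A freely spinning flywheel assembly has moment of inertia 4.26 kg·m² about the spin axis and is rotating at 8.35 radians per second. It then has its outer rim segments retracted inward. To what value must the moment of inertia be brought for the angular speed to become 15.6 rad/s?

With no external torque about the axis, L is conserved: I₁ω₁ = I₂ω₂.
I₂ = I₁ω₁ / ω₂ = (4.26)(8.35) / (15.6) = 2.280 kg·m².

I₂ ≈ 2.28 kg·m²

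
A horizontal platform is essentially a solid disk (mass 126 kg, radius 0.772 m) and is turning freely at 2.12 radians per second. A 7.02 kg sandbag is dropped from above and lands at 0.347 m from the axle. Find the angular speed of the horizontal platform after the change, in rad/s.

The added mass arrives with no angular momentum about the axle, and any external torque about the axle is negligible, so the system's angular momentum is conserved.
I_p = ½(126)(0.772)² = 37.55 kg·m².
Added inertia Σmr² = (7.02)(0.347)² = 0.8453 kg·m²; I_f = 37.55 + 0.8453 = 38.39 kg·m².
ω_f = I_p ω_i / I_f = (37.55)(2.12) / 38.39 = 2.073 rad/s.

ω_f ≈ 2.07 rad/s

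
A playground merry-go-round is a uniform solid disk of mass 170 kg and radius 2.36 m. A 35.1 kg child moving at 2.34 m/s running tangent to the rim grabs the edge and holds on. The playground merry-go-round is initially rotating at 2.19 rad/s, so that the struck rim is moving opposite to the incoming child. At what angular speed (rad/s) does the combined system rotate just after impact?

The axle reaction passes through the axle and exerts no torque about it; angular momentum about the axle is conserved through the impact.
I_p = ½(170)(2.36)² = 473.4 kg·m². Taking the sense of the child's angular momentum as positive, L_{child} = m v R = (35.1)(2.34)(2.36) = 193.8 kg·m²/s.
L_i = −I_p ω_p + m v R = −(473.4)(2.19) + 193.8 = -842.9 kg·m²/s.
After sticking, I_f = I_p + m R² = 473.4 + (35.1)(2.36)² = 668.9 kg·m².
ω_f = L_i / I_f = -842.9 / 668.9 = -1.260 rad/s.

|ω_f| ≈ 1.26 rad/s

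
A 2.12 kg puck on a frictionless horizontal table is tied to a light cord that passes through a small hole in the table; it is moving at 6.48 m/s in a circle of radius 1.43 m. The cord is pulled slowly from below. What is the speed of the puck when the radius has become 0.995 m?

v₂ ≈ 9.31 m/s

Central (radial) force ⇒ zero torque about the center ⇒ m v r is constant.
v₂ = v₁ r₁ / r₂ = (6.48)(1.43) / (0.995) = 9.313 m/s.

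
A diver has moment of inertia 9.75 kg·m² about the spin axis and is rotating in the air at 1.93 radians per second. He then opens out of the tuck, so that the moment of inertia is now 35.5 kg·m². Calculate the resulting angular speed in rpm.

With no external torque about the axis, L is conserved: I₁ω₁ = I₂ω₂.
ω₂ = I₁ω₁ / I₂ = (9.750)(1.93 rad/s) / (35.50) = 0.5301 rad/s = 5.062 rpm.

ω₂ ≈ 5.06 rpm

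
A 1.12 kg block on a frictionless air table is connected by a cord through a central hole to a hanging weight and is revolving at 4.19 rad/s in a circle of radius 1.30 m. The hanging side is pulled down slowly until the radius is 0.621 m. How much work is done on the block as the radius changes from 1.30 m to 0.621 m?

W ≈ 56.2 J

The constraining force is radial, so m r² ω about the center is conserved.
ω₂ = ω₁ (r₁/r₂)² = (4.19)(1.30/0.621)² = 18.36 rad/s.
W = ΔKE = ½m(v₂² − v₁²) = 56.20 J.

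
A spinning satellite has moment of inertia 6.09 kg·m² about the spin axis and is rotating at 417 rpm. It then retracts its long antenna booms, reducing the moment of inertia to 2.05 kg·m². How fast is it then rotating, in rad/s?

No external torque acts about the spin axis, so angular momentum is conserved.
ω₂ = I₁ω₁ / I₂ = (6.090)(417 rpm) / (2.050) = 1239 rpm = 129.7 rad/s.

ω₂ ≈ 130 rad/s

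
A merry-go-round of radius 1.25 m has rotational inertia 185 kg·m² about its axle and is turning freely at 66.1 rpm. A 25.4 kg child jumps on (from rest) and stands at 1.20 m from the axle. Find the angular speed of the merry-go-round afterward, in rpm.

No external torque acts about the axle; L_before = L_after.
Added inertia Σmr² = (25.4)(1.20)² = 36.58 kg·m²; I_f = 185.0 + 36.58 = 221.6 kg·m².
ω_f = I_p ω_i / I_f = (185.0)(66.1) / 221.6 = 55.19 rpm.

ω_f ≈ 55.2 rpm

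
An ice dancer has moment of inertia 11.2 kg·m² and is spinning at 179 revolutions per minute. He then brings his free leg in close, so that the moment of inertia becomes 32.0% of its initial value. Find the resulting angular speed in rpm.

No external torque acts about the spin axis, so angular momentum is conserved.
I₂ = 0.320 × 11.2 = 3.584 kg·m².
ω₂ = I₁ω₁ / I₂ = (11.20)(179 rpm) / (3.584) = 559.4 rpm.

ω₂ ≈ 559 rpm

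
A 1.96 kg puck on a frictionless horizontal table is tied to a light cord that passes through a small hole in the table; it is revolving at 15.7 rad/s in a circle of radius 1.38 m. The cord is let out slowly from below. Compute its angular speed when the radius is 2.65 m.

ω₂ ≈ 4.26 rad/s

No torque about the axis ⇒ m r₁² ω₁ = m r₂² ω₂.
ω₂ = ω₁ (r₁/r₂)² = (15.7)(1.38/2.65)² = 4.258 rad/s.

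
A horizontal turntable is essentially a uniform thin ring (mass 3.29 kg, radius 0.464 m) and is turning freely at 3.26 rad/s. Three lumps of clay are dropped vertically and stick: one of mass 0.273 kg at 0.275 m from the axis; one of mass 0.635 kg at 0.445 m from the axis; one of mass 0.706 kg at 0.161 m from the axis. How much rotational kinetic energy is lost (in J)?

No external torque acts about the axis; L_before = L_after.
I_p = (3.29)(0.464)² = 0.7083 kg·m².
Added inertia Σmr² = (0.273)(0.275)² + (0.635)(0.445)² + (0.706)(0.161)² = 0.1647 kg·m²; I_f = 0.7083 + 0.1647 = 0.8730 kg·m².
ω_f = I_p ω_i / I_f = (0.7083)(3.26) / 0.8730 = 2.645 rad/s.
KE_i = ½(0.7083)(3.260 rad/s)² = 3.764 J; KE_f = ½(0.8730)(2.645)² = 3.054 J.

energy lost ≈ 0.710 J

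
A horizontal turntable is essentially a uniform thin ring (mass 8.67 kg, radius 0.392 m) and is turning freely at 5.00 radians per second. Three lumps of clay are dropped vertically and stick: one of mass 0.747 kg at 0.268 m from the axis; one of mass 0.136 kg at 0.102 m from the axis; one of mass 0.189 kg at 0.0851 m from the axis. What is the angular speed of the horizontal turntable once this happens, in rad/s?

No external torque acts about the axis; L_before = L_after.
I_p = (8.67)(0.392)² = 1.332 kg·m².
Added inertia Σmr² = (0.747)(0.268)² + (0.136)(0.102)² + (0.189)(0.0851)² = 0.05644 kg·m²; I_f = 1.332 + 0.05644 = 1.389 kg·m².
ω_f = I_p ω_i / I_f = (1.332)(5.00) / 1.389 = 4.797 rad/s.

ω_f ≈ 4.80 rad/s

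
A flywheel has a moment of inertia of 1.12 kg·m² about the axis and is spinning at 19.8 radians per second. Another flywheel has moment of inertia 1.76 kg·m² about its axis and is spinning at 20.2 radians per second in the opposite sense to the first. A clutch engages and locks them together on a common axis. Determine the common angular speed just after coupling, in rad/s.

|ω_f| ≈ 4.64 rad/s

The coupling torques are internal; angular momentum about the shared axis is conserved.
Taking A's sense as positive: L = (1.120)(19.8) − (1.760)(20.2) = -13.38 kg·m²·rad/s.
Combined I = 1.120 + 1.760 = 2.880 kg·m².
ω_f = L / I = -13.38 / 2.880 = -4.644 rad/s.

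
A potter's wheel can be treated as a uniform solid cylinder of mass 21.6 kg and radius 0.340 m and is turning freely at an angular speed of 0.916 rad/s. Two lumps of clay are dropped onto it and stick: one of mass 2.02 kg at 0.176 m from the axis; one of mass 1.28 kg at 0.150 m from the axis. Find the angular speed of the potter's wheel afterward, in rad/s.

ω_f ≈ 0.854 rad/s

No external torque acts about the axis; L_before = L_after.
I_p = ½(21.6)(0.340)² = 1.248 kg·m².
Added inertia Σmr² = (2.02)(0.176)² + (1.28)(0.150)² = 0.09137 kg·m²; I_f = 1.248 + 0.09137 = 1.340 kg·m².
ω_f = I_p ω_i / I_f = (1.248)(0.916) / 1.340 = 0.8535 rad/s.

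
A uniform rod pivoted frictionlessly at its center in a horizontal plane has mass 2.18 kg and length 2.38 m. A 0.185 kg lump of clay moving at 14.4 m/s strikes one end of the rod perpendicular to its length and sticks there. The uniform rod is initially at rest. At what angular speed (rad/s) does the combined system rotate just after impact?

|ω_f| ≈ 2.46 rad/s

About the pivot the impulsive forces during the collision are internal, so angular momentum about that axis is conserved.
I_p = (1/12)(2.18)(2.38)² = 1.029 kg·m². Taking the sense of the lump of clay's angular momentum as positive, L_{lump} = m v R = (0.185)(14.4)(2.38/2) = 3.170 kg·m²/s.
L_i = 0 + 3.170 = 3.170 kg·m²/s.
After sticking, I_f = I_p + m R² = 1.029 + (0.185)(2.38/2)² = 1.291 kg·m².
ω_f = L_i / I_f = 3.170 / 1.291 = 2.456 rad/s.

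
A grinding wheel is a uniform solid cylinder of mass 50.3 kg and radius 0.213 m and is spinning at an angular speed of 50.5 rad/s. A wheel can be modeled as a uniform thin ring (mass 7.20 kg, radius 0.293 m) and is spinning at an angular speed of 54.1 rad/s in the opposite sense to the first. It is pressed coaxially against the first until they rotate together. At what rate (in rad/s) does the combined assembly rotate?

|ω_f| ≈ 13.7 rad/s

No external torque acts about the common axis, so total angular momentum is conserved.
Moments of inertia: I_A = ½(50.3)(0.213)² = 1.141 kg·m²; I_B = (7.20)(0.293)² = 0.6181 kg·m².
Taking A's sense as positive: L = (1.141)(50.5) − (0.6181)(54.1) = 24.18 kg·m²·rad/s.
Combined I = 1.141 + 0.6181 = 1.759 kg·m².
ω_f = L / I = 24.18 / 1.759 = 13.75 rad/s.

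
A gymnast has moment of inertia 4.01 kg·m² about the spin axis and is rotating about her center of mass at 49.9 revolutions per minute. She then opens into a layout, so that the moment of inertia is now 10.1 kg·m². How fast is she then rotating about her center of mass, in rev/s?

With no external torque about the axis, L is conserved: I₁ω₁ = I₂ω₂.
ω₂ = I₁ω₁ / I₂ = (4.010)(49.9 rpm) / (10.10) = 19.81 rpm = 0.3302 rev/s.

ω₂ ≈ 0.330 rev/s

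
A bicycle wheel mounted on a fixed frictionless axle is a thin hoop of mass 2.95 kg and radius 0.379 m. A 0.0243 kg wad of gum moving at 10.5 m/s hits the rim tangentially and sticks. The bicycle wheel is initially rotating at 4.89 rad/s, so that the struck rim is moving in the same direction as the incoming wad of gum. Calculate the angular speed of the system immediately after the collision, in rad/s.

|ω_f| ≈ 5.08 rad/s

About the axle the impulsive forces during the collision are internal, so angular momentum about that axis is conserved.
I_p = (2.95)(0.379)² = 0.4237 kg·m². Taking the sense of the wad of gum's angular momentum as positive, L_{wad} = m v R = (0.0243)(10.5)(0.379) = 0.09670 kg·m²/s.
L_i = +I_p ω_p + m v R = +(0.4237)(4.89) + 0.09670 = 2.169 kg·m²/s.
After sticking, I_f = I_p + m R² = 0.4237 + (0.0243)(0.379)² = 0.4272 kg·m².
ω_f = L_i / I_f = 2.169 / 0.4272 = 5.076 rad/s.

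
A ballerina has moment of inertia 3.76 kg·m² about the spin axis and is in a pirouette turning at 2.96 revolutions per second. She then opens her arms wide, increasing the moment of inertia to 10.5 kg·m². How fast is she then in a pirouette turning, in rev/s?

No external torque acts about the spin axis, so angular momentum is conserved.
ω₂ = I₁ω₁ / I₂ = (3.760)(2.96 rev/s) / (10.50) = 1.060 rev/s.

ω₂ ≈ 1.06 rev/s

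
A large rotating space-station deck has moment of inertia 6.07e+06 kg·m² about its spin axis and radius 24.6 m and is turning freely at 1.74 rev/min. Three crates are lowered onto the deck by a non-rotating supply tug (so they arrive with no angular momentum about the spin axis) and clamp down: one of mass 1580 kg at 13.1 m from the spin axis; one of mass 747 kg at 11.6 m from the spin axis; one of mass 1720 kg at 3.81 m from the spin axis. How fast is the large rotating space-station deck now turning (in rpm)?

The added mass arrives with no angular momentum about the spin axis, and any external torque about the spin axis is negligible, so the system's angular momentum is conserved.
Added inertia Σmr² = (1580)(13.1)² + (747)(11.6)² + (1720)(3.81)² = 3.966e+05 kg·m²; I_f = 6.070e+06 + 3.966e+05 = 6.467e+06 kg·m².
ω_f = I_p ω_i / I_f = (6.070e+06)(1.74) / 6.467e+06 = 1.633 rpm.

ω_f ≈ 1.63 rpm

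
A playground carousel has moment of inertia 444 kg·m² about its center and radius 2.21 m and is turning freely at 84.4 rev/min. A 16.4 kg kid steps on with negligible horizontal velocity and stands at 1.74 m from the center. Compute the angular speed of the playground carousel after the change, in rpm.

ω_f ≈ 75.9 rpm

No external torque acts about the center; L_before = L_after.
Added inertia Σmr² = (16.4)(1.74)² = 49.65 kg·m²; I_f = 444.0 + 49.65 = 493.7 kg·m².
ω_f = I_p ω_i / I_f = (444.0)(84.4) / 493.7 = 75.91 rpm.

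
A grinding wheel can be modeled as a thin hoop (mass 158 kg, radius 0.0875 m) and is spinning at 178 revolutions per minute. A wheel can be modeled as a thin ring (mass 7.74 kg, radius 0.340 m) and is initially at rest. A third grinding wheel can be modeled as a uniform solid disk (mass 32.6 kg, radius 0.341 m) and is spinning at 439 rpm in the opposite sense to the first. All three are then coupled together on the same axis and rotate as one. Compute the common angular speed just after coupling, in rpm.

|ω_f| ≈ 154 rpm

No external torque acts about the common axis, so total angular momentum is conserved.
Moments of inertia: I_A = (158)(0.0875)² = 1.210 kg·m²; I_B = (7.74)(0.340)² = 0.8947 kg·m²; I_C = ½(32.6)(0.341)² = 1.895 kg·m².
Taking A's sense as positive: L = (1.210)(178) − (1.895)(439) = -616.7 kg·m²·rpm.
Combined I = 1.210 + 0.8947 + 1.895 = 4.000 kg·m².
ω_f = L / I = -616.7 / 4.000 = -154.2 rpm.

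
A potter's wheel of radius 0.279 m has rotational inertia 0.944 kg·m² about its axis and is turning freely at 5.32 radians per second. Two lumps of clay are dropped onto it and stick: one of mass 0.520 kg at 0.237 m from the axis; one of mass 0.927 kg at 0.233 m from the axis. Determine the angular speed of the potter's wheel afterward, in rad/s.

ω_f ≈ 4.91 rad/s

No external torque acts about the axis; L_before = L_after.
Added inertia Σmr² = (0.520)(0.237)² + (0.927)(0.233)² = 0.07953 kg·m²; I_f = 0.9440 + 0.07953 = 1.024 kg·m².
ω_f = I_p ω_i / I_f = (0.9440)(5.32) / 1.024 = 4.907 rad/s.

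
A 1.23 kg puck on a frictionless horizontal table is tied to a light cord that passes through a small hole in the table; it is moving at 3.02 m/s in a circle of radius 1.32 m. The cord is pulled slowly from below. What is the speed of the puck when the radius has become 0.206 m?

v₂ ≈ 19.4 m/s

Central (radial) force ⇒ zero torque about the center ⇒ m v r is constant.
v₂ = v₁ r₁ / r₂ = (3.02)(1.32) / (0.206) = 19.35 m/s.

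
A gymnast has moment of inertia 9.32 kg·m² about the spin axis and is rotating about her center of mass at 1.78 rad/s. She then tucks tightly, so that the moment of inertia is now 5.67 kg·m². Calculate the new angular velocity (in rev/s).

No external torque acts about the spin axis, so angular momentum is conserved.
ω₂ = I₁ω₁ / I₂ = (9.320)(1.78 rad/s) / (5.670) = 2.926 rad/s = 0.4657 rev/s.

ω₂ ≈ 0.466 rev/s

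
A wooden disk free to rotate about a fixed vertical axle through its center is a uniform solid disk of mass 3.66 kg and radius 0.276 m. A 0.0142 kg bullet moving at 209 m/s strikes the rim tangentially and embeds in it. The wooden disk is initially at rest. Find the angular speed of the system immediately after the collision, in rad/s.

About the axle the impulsive forces during the collision are internal, so angular momentum about that axis is conserved.
I_p = ½(3.66)(0.276)² = 0.1394 kg·m². Taking the sense of the bullet's angular momentum as positive, L_{bullet} = m v R = (0.0142)(209)(0.276) = 0.8191 kg·m²/s.
L_i = 0 + 0.8191 = 0.8191 kg·m²/s.
After sticking, I_f = I_p + m R² = 0.1394 + (0.0142)(0.276)² = 0.1405 kg·m².
ω_f = L_i / I_f = 0.8191 / 0.1405 = 5.831 rad/s.

|ω_f| ≈ 5.83 rad/s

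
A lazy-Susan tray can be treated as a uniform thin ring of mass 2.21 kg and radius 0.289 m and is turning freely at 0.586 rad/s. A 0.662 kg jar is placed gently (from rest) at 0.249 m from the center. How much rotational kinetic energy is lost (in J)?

The added mass arrives with no angular momentum about the center, and any external torque about the center is negligible, so the system's angular momentum is conserved.
I_p = (2.21)(0.289)² = 0.1846 kg·m².
Added inertia Σmr² = (0.662)(0.249)² = 0.04104 kg·m²; I_f = 0.1846 + 0.04104 = 0.2256 kg·m².
ω_f = I_p ω_i / I_f = (0.1846)(0.586) / 0.2256 = 0.4794 rad/s.
KE_i = ½(0.1846)(0.5860 rad/s)² = 0.03169 J; KE_f = ½(0.2256)(0.4794)² = 0.02593 J.

energy lost ≈ 0.00577 J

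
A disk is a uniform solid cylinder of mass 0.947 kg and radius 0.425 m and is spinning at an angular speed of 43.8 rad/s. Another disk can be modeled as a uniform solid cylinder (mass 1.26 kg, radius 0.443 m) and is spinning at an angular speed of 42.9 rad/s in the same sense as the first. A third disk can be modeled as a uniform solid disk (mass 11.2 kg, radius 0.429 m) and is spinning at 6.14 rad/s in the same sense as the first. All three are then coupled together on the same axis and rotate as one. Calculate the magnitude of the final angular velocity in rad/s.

No external torque acts about the common axis, so total angular momentum is conserved.
Moments of inertia: I_A = ½(0.947)(0.425)² = 0.08553 kg·m²; I_B = ½(1.26)(0.443)² = 0.1236 kg·m²; I_C = ½(11.2)(0.429)² = 1.031 kg·m².
Taking A's sense as positive: L = (0.08553)(43.8) + (0.1236)(42.9) + (1.031)(6.14) = 15.38 kg·m²·rad/s.
Combined I = 0.08553 + 0.1236 + 1.031 = 1.240 kg·m².
ω_f = L / I = 15.38 / 1.240 = 12.40 rad/s.

|ω_f| ≈ 12.4 rad/s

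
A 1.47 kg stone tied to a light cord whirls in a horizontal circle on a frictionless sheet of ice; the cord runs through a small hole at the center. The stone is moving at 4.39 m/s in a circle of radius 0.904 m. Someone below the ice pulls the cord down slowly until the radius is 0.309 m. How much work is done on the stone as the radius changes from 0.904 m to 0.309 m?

W ≈ 107 J

The only horizontal force on the mass is along the cord (radial), so it exerts no torque about the hole and angular momentum m v r is conserved.
v₂ = v₁ r₁ / r₂ = (4.39)(0.904) / (0.309) = 12.84 m/s.
W = ΔKE = ½m(v₂² − v₁²) = 107.1 J.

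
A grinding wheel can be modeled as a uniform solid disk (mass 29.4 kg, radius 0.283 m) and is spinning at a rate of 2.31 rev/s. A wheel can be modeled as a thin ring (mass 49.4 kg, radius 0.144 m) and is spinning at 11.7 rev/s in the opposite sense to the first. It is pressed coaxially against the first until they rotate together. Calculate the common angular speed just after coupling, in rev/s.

The coupling torques are internal; angular momentum about the shared axis is conserved.
Moments of inertia: I_A = ½(29.4)(0.283)² = 1.177 kg·m²; I_B = (49.4)(0.144)² = 1.024 kg·m².
Taking A's sense as positive: L = (1.177)(2.31) − (1.024)(11.7) = -9.265 kg·m²·rev/s.
Combined I = 1.177 + 1.024 = 2.202 kg·m².
ω_f = L / I = -9.265 / 2.202 = -4.208 rev/s.

|ω_f| ≈ 4.21 rev/s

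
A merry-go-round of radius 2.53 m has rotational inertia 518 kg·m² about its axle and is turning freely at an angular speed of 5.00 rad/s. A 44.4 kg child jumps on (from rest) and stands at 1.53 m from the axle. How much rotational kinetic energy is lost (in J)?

No external torque acts about the axle; L_before = L_after.
Added inertia Σmr² = (44.4)(1.53)² = 103.9 kg·m²; I_f = 518.0 + 103.9 = 621.9 kg·m².
ω_f = I_p ω_i / I_f = (518.0)(5.00) / 621.9 = 4.164 rad/s.
KE_i = ½(518.0)(5.000 rad/s)² = 6475 J; KE_f = ½(621.9)(4.164)² = 5393 J.

energy lost ≈ 1080 J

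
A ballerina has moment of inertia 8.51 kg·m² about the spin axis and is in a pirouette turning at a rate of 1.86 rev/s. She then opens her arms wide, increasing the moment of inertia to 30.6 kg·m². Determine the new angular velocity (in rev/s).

No external torque acts about the spin axis, so angular momentum is conserved.
ω₂ = I₁ω₁ / I₂ = (8.510)(1.86 rev/s) / (30.60) = 0.5173 rev/s.

ω₂ ≈ 0.517 rev/s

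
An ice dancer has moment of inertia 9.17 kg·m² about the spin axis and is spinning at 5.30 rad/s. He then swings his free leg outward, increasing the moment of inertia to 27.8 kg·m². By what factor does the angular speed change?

Angular momentum about the spin axis is conserved since the torque about it is zero.
ω₂/ω₁ = I₁/I₂ = 9.170 / 27.80 = 0.3299.

ω₂/ω₁ ≈ 0.330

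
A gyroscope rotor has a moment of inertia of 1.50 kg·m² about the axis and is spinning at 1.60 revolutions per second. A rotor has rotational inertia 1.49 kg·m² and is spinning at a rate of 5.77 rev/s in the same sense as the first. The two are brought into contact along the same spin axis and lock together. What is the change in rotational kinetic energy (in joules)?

The coupling torques are internal; angular momentum about the shared axis is conserved.
Taking A's sense as positive: L = (1.500)(1.60) + (1.490)(5.77) = 11.00 kg·m²·rev/s.
Combined I = 1.500 + 1.490 = 2.990 kg·m².
ω_f = L / I = 11.00 / 2.990 = 3.678 rev/s.
KE_i = ½ΣIω² = 1055 J; KE_f = ½(2.990)(23.11)² = 798.4 J.

ΔKE ≈ -257 J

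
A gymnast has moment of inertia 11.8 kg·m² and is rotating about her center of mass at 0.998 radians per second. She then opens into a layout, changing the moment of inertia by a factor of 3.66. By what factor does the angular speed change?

ω₂/ω₁ ≈ 0.273

Angular momentum about the spin axis is conserved since the torque about it is zero.
I₂ = 3.66 × 11.8 = 43.19 kg·m².
ω₂/ω₁ = I₁/I₂ = 11.80 / 43.19 = 0.2732.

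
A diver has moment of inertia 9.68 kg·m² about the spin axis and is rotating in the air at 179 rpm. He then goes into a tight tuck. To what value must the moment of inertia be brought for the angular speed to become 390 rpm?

I₂ ≈ 4.44 kg·m²

Angular momentum about the spin axis is conserved since the torque about it is zero.
I₂ = I₁ω₁ / ω₂ = (9.68)(179) / (390) = 4.443 kg·m².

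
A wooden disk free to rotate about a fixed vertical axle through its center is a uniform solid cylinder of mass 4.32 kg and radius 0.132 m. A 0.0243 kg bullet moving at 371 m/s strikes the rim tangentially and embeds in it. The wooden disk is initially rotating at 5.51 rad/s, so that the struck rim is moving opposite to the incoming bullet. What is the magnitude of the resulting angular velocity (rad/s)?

|ω_f| ≈ 25.8 rad/s

About the axle the impulsive forces during the collision are internal, so angular momentum about that axis is conserved.
I_p = ½(4.32)(0.132)² = 0.03764 kg·m². Taking the sense of the bullet's angular momentum as positive, L_{bullet} = m v R = (0.0243)(371)(0.132) = 1.190 kg·m²/s.
L_i = −I_p ω_p + m v R = −(0.03764)(5.51) + 1.190 = 0.9826 kg·m²/s.
After sticking, I_f = I_p + m R² = 0.03764 + (0.0243)(0.132)² = 0.03806 kg·m².
ω_f = L_i / I_f = 0.9826 / 0.03806 = 25.82 rad/s.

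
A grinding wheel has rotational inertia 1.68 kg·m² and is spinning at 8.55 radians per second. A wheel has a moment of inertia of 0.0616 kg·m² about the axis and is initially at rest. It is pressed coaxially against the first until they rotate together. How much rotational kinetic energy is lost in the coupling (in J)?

No external torque acts about the common axis, so total angular momentum is conserved.
Taking A's sense as positive: L = (1.680)(8.55) = 14.36 kg·m²·rad/s.
Combined I = 1.680 + 0.06160 = 1.742 kg·m².
ω_f = L / I = 14.36 / 1.742 = 8.248 rad/s.
KE_i = ½ΣIω² = 61.41 J; KE_f = ½(1.742)(8.248)² = 59.23 J.

ΔKE lost ≈ 2.17 J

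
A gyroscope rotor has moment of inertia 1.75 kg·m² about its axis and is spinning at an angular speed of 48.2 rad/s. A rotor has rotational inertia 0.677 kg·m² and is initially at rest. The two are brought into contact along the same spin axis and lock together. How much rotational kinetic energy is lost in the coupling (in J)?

ΔKE lost ≈ 567 J

No external torque acts about the common axis, so total angular momentum is conserved.
Taking A's sense as positive: L = (1.750)(48.2) = 84.35 kg·m²·rad/s.
Combined I = 1.750 + 0.6770 = 2.427 kg·m².
ω_f = L / I = 84.35 / 2.427 = 34.75 rad/s.
KE_i = ½ΣIω² = 2033 J; KE_f = ½(2.427)(34.75)² = 1466 J.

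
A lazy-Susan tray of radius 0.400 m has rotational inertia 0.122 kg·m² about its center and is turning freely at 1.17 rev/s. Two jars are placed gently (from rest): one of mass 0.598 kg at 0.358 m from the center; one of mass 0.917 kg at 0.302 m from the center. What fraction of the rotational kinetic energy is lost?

No external torque acts about the center; L_before = L_after.
Added inertia Σmr² = (0.598)(0.358)² + (0.917)(0.302)² = 0.1603 kg·m²; I_f = 0.1220 + 0.1603 = 0.2823 kg·m².
ω_f = I_p ω_i / I_f = (0.1220)(1.17) / 0.2823 = 0.5057 rev/s.
KE_i = ½(0.1220)(7.351 rad/s)² = 3.297 J; KE_f = ½(0.2823)(3.177)² = 1.425 J.
Fraction lost = 0.5678.

fraction ≈ 0.568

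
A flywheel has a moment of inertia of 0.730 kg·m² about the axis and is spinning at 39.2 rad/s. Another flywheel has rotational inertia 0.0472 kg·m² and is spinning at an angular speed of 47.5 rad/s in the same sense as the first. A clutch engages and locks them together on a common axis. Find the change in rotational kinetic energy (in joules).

ΔKE ≈ -1.53 J

The coupling torques are internal; angular momentum about the shared axis is conserved.
Taking A's sense as positive: L = (0.7300)(39.2) + (0.04720)(47.5) = 30.86 kg·m²·rad/s.
Combined I = 0.7300 + 0.04720 = 0.7772 kg·m².
ω_f = L / I = 30.86 / 0.7772 = 39.70 rad/s.
KE_i = ½ΣIω² = 614.1 J; KE_f = ½(0.7772)(39.70)² = 612.6 J.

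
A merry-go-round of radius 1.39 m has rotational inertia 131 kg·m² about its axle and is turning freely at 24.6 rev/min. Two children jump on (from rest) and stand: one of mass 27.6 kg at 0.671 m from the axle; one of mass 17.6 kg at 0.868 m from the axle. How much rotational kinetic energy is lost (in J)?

No external torque acts about the axle; L_before = L_after.
Added inertia Σmr² = (27.6)(0.671)² + (17.6)(0.868)² = 25.69 kg·m²; I_f = 131.0 + 25.69 = 156.7 kg·m².
ω_f = I_p ω_i / I_f = (131.0)(24.6) / 156.7 = 20.57 rpm.
KE_i = ½(131.0)(2.576 rad/s)² = 434.7 J; KE_f = ½(156.7)(2.154)² = 363.4 J.

energy lost ≈ 71.3 J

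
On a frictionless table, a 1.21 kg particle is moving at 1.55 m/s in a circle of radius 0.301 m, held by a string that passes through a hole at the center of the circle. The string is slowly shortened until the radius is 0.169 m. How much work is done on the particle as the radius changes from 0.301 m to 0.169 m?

W ≈ 3.16 J

Central (radial) force ⇒ zero torque about the center ⇒ m v r is constant.
v₂ = v₁ r₁ / r₂ = (1.55)(0.301) / (0.169) = 2.761 m/s.
W = ΔKE = ½m(v₂² − v₁²) = 3.157 J.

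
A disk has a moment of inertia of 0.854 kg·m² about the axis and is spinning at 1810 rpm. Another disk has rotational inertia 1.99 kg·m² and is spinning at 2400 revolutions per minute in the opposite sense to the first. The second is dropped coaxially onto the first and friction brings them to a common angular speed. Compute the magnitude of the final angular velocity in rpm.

|ω_f| ≈ 1140 rpm

No external torque acts about the common axis, so total angular momentum is conserved.
Taking A's sense as positive: L = (0.8540)(1810) − (1.990)(2400) = -3230 kg·m²·rpm.
Combined I = 0.8540 + 1.990 = 2.844 kg·m².
ω_f = L / I = -3230 / 2.844 = -1136 rpm.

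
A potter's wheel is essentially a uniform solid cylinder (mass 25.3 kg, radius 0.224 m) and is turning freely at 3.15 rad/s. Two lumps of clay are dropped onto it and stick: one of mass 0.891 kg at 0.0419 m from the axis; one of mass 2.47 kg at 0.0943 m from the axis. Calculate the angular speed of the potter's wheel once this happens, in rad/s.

No external torque acts about the axis; L_before = L_after.
I_p = ½(25.3)(0.224)² = 0.6347 kg·m².
Added inertia Σmr² = (0.891)(0.0419)² + (2.47)(0.0943)² = 0.02353 kg·m²; I_f = 0.6347 + 0.02353 = 0.6583 kg·m².
ω_f = I_p ω_i / I_f = (0.6347)(3.15) / 0.6583 = 3.037 rad/s.

ω_f ≈ 3.04 rad/s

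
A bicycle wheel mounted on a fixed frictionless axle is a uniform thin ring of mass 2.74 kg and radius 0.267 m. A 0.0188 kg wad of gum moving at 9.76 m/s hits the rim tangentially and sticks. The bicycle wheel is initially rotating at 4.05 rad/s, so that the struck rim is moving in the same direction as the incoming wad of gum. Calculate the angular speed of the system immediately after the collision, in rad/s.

|ω_f| ≈ 4.27 rad/s

The axle reaction passes through the axle and exerts no torque about it; angular momentum about the axle is conserved through the impact.
I_p = (2.74)(0.267)² = 0.1953 kg·m². Taking the sense of the wad of gum's angular momentum as positive, L_{wad} = m v R = (0.0188)(9.76)(0.267) = 0.04899 kg·m²/s.
L_i = +I_p ω_p + m v R = +(0.1953)(4.05) + 0.04899 = 0.8401 kg·m²/s.
After sticking, I_f = I_p + m R² = 0.1953 + (0.0188)(0.267)² = 0.1967 kg·m².
ω_f = L_i / I_f = 0.8401 / 0.1967 = 4.272 rad/s.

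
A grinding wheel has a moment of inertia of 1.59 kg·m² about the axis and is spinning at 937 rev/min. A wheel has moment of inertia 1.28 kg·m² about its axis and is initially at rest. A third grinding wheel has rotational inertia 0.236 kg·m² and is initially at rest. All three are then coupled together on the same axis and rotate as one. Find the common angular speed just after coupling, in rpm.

|ω_f| ≈ 480 rpm

The coupling torques are internal; angular momentum about the shared axis is conserved.
Taking A's sense as positive: L = (1.590)(937) = 1490 kg·m²·rpm.
Combined I = 1.590 + 1.280 + 0.2360 = 3.106 kg·m².
ω_f = L / I = 1490 / 3.106 = 479.7 rpm.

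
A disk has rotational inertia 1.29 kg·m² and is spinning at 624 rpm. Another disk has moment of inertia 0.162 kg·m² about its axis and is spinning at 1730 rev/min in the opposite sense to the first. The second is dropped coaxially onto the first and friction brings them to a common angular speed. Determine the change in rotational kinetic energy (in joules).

No external torque acts about the common axis, so total angular momentum is conserved.
Taking A's sense as positive: L = (1.290)(624) − (0.1620)(1730) = 524.7 kg·m²·rpm.
Combined I = 1.290 + 0.1620 = 1.452 kg·m².
ω_f = L / I = 524.7 / 1.452 = 361.4 rpm.
KE_i = ½ΣIω² = 5413 J; KE_f = ½(1.452)(37.84)² = 1040 J.

ΔKE ≈ -4370 J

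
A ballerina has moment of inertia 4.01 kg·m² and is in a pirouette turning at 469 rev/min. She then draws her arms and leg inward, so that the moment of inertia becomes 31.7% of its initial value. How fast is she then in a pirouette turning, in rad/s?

ω₂ ≈ 155 rad/s

No external torque acts about the spin axis, so angular momentum is conserved.
I₂ = 0.317 × 4.01 = 1.271 kg·m².
ω₂ = I₁ω₁ / I₂ = (4.010)(469 rpm) / (1.271) = 1479 rpm = 154.9 rad/s.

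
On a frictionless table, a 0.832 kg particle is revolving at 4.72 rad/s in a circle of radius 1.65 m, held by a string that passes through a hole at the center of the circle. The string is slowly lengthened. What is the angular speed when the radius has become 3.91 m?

ω₂ ≈ 0.841 rad/s

No torque about the axis ⇒ m r₁² ω₁ = m r₂² ω₂.
ω₂ = ω₁ (r₁/r₂)² = (4.72)(1.65/3.91)² = 0.8405 rad/s.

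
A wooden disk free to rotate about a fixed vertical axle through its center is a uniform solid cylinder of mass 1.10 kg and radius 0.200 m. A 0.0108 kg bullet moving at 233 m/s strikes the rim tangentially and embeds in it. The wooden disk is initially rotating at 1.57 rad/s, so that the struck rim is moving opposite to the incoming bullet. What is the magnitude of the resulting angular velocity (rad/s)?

About the axle the impulsive forces during the collision are internal, so angular momentum about that axis is conserved.
I_p = ½(1.10)(0.200)² = 0.02200 kg·m². Taking the sense of the bullet's angular momentum as positive, L_{bullet} = m v R = (0.0108)(233)(0.200) = 0.5033 kg·m²/s.
L_i = −I_p ω_p + m v R = −(0.02200)(1.57) + 0.5033 = 0.4687 kg·m²/s.
After sticking, I_f = I_p + m R² = 0.02200 + (0.0108)(0.200)² = 0.02243 kg·m².
ω_f = L_i / I_f = 0.4687 / 0.02243 = 20.90 rad/s.

|ω_f| ≈ 20.9 rad/s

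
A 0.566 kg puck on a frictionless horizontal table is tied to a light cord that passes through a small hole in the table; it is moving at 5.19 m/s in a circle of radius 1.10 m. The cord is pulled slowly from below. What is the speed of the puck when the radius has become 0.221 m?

The only horizontal force on the mass is along the cord (radial), so it exerts no torque about the hole and angular momentum m v r is conserved.
v₂ = v₁ r₁ / r₂ = (5.19)(1.10) / (0.221) = 25.83 m/s.

v₂ ≈ 25.8 m/s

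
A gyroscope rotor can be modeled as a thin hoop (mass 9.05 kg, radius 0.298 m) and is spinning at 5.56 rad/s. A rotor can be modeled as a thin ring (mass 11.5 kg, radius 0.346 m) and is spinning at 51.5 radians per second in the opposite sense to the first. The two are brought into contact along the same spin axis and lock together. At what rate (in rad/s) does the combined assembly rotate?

No external torque acts about the common axis, so total angular momentum is conserved.
Moments of inertia: I_A = (9.05)(0.298)² = 0.8037 kg·m²; I_B = (11.5)(0.346)² = 1.377 kg·m².
Taking A's sense as positive: L = (0.8037)(5.56) − (1.377)(51.5) = -66.43 kg·m²·rad/s.
Combined I = 0.8037 + 1.377 = 2.180 kg·m².
ω_f = L / I = -66.43 / 2.180 = -30.47 rad/s.

|ω_f| ≈ 30.5 rad/s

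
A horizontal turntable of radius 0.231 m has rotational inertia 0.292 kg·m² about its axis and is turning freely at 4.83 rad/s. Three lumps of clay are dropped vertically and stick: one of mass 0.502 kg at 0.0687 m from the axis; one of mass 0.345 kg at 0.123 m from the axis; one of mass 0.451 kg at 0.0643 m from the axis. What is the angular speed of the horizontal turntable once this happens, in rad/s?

The added mass arrives with no angular momentum about the axis, and any external torque about the axis is negligible, so the system's angular momentum is conserved.
Added inertia Σmr² = (0.502)(0.0687)² + (0.345)(0.123)² + (0.451)(0.0643)² = 0.009453 kg·m²; I_f = 0.2920 + 0.009453 = 0.3015 kg·m².
ω_f = I_p ω_i / I_f = (0.2920)(4.83) / 0.3015 = 4.679 rad/s.

ω_f ≈ 4.68 rad/s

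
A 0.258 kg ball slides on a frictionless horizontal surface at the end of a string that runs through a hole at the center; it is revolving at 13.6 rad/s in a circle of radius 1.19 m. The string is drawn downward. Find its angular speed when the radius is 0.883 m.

ω₂ ≈ 24.7 rad/s

No torque about the axis ⇒ m r₁² ω₁ = m r₂² ω₂.
ω₂ = ω₁ (r₁/r₂)² = (13.6)(1.19/0.883)² = 24.70 rad/s.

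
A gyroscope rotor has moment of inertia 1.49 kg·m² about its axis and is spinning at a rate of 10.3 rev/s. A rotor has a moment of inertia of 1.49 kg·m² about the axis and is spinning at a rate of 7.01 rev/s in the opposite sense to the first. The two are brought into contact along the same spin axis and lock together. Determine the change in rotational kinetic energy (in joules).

The coupling torques are internal; angular momentum about the shared axis is conserved.
Taking A's sense as positive: L = (1.490)(10.3) − (1.490)(7.01) = 4.902 kg·m²·rev/s.
Combined I = 1.490 + 1.490 = 2.980 kg·m².
ω_f = L / I = 4.902 / 2.980 = 1.645 rev/s.
KE_i = ½ΣIω² = 4566 J; KE_f = ½(2.980)(10.34)² = 159.2 J.

ΔKE ≈ -4410 J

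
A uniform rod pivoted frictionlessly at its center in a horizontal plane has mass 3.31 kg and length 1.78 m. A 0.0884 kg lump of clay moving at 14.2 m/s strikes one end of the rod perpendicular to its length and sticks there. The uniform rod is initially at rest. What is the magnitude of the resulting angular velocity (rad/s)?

The axle reaction passes through the pivot and exerts no torque about it; angular momentum about the pivot is conserved through the impact.
I_p = (1/12)(3.31)(1.78)² = 0.8740 kg·m². Taking the sense of the lump of clay's angular momentum as positive, L_{lump} = m v R = (0.0884)(14.2)(1.78/2) = 1.117 kg·m²/s.
L_i = 0 + 1.117 = 1.117 kg·m²/s.
After sticking, I_f = I_p + m R² = 0.8740 + (0.0884)(1.78/2)² = 0.9440 kg·m².
ω_f = L_i / I_f = 1.117 / 0.9440 = 1.184 rad/s.

|ω_f| ≈ 1.18 rad/s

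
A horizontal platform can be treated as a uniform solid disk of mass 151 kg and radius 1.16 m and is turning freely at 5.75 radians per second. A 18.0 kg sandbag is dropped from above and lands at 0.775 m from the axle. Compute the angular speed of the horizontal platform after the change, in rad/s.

ω_f ≈ 5.20 rad/s

The added mass arrives with no angular momentum about the axle, and any external torque about the axle is negligible, so the system's angular momentum is conserved.
I_p = ½(151)(1.16)² = 101.6 kg·m².
Added inertia Σmr² = (18.0)(0.775)² = 10.81 kg·m²; I_f = 101.6 + 10.81 = 112.4 kg·m².
ω_f = I_p ω_i / I_f = (101.6)(5.75) / 112.4 = 5.197 rad/s.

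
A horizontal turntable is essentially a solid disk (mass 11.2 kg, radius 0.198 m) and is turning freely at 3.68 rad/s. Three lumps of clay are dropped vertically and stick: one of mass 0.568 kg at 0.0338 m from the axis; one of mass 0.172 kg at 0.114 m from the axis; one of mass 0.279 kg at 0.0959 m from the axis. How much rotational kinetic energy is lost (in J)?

The added mass arrives with no angular momentum about the axis, and any external torque about the axis is negligible, so the system's angular momentum is conserved.
I_p = ½(11.2)(0.198)² = 0.2195 kg·m².
Added inertia Σmr² = (0.568)(0.0338)² + (0.172)(0.114)² + (0.279)(0.0959)² = 0.005450 kg·m²; I_f = 0.2195 + 0.005450 = 0.2250 kg·m².
ω_f = I_p ω_i / I_f = (0.2195)(3.68) / 0.2250 = 3.591 rad/s.
KE_i = ½(0.2195)(3.680 rad/s)² = 1.487 J; KE_f = ½(0.2250)(3.591)² = 1.451 J.

energy lost ≈ 0.0360 J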